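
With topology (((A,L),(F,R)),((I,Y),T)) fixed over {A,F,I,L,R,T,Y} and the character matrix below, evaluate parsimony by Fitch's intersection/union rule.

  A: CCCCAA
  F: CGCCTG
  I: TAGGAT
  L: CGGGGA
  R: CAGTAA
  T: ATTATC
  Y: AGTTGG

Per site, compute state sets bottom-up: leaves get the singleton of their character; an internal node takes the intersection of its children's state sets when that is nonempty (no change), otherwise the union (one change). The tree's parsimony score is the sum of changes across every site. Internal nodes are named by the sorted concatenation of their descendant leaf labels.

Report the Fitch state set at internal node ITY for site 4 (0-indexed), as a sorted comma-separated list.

A,G,T

site 0, node AL: A={C} ∩ L={C} → {C} (+0)
site 0, node FR: F={C} ∩ R={C} → {C} (+0)
site 0, node AFLR: AL={C} ∩ FR={C} → {C} (+0)
site 0, node IY: I={T} ∪ Y={A} → {A,T} (+1)
site 0, node ITY: IY={A,T} ∩ T={A} → {A} (+0)
site 0, node AFILRTY: AFLR={C} ∪ ITY={A} → {A,C} (+1)
site 1, node AL: A={C} ∪ L={G} → {C,G} (+1)
site 1, node FR: F={G} ∪ R={A} → {A,G} (+1)
site 1, node AFLR: AL={C,G} ∩ FR={A,G} → {G} (+0)
site 1, node IY: I={A} ∪ Y={G} → {A,G} (+1)
site 1, node ITY: IY={A,G} ∪ T={T} → {A,G,T} (+1)
site 1, node AFILRTY: AFLR={G} ∩ ITY={A,G,T} → {G} (+0)
site 2, node AL: A={C} ∪ L={G} → {C,G} (+1)
site 2, node FR: F={C} ∪ R={G} → {C,G} (+1)
site 2, node AFLR: AL={C,G} ∩ FR={C,G} → {C,G} (+0)
site 2, node IY: I={G} ∪ Y={T} → {G,T} (+1)
site 2, node ITY: IY={G,T} ∩ T={T} → {T} (+0)
site 2, node AFILRTY: AFLR={C,G} ∪ ITY={T} → {C,G,T} (+1)
site 3, node AL: A={C} ∪ L={G} → {C,G} (+1)
site 3, node FR: F={C} ∪ R={T} → {C,T} (+1)
site 3, node AFLR: AL={C,G} ∩ FR={C,T} → {C} (+0)
site 3, node IY: I={G} ∪ Y={T} → {G,T} (+1)
site 3, node ITY: IY={G,T} ∪ T={A} → {A,G,T} (+1)
site 3, node AFILRTY: AFLR={C} ∪ ITY={A,G,T} → {A,C,G,T} (+1)
site 4, node AL: A={A} ∪ L={G} → {A,G} (+1)
site 4, node FR: F={T} ∪ R={A} → {A,T} (+1)
site 4, node AFLR: AL={A,G} ∩ FR={A,T} → {A} (+0)
site 4, node IY: I={A} ∪ Y={G} → {A,G} (+1)
site 4, node ITY: IY={A,G} ∪ T={T} → {A,G,T} (+1)
site 4, node AFILRTY: AFLR={A} ∩ ITY={A,G,T} → {A} (+0)
site 5, node AL: A={A} ∩ L={A} → {A} (+0)
site 5, node FR: F={G} ∪ R={A} → {A,G} (+1)
site 5, node AFLR: AL={A} ∩ FR={A,G} → {A} (+0)
site 5, node IY: I={T} ∪ Y={G} → {G,T} (+1)
site 5, node ITY: IY={G,T} ∪ T={C} → {C,G,T} (+1)
site 5, node AFILRTY: AFLR={A} ∪ ITY={C,G,T} → {A,C,G,T} (+1)
per-site changes: [2, 4, 4, 5, 4, 4]; total = 23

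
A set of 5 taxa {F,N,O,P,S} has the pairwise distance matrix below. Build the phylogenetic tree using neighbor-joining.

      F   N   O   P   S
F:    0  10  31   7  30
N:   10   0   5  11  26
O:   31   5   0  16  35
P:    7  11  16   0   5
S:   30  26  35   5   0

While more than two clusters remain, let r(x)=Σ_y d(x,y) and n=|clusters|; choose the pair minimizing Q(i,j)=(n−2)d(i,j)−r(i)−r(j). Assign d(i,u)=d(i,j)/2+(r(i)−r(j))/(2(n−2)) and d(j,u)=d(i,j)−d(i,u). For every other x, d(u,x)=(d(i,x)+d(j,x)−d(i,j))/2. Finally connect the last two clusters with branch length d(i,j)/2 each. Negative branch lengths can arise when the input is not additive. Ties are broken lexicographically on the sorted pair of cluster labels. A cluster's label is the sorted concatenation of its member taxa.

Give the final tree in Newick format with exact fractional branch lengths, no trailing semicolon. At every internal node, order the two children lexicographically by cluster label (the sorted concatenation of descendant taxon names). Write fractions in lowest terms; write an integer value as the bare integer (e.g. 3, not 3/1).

step 1: merge (N,O) at d=5, Q=-124; branch lengths N→-10/3, O→25/3; new cluster NO
  updated: d(F,NO)=18, d(NO,P)=11, d(NO,S)=28
step 2: merge (F,NO) at d=18, Q=-76; branch lengths F→17/2, NO→19/2; new cluster FNO
  updated: d(FNO,P)=0, d(FNO,S)=20
step 3: merge (FNO,P) at d=0, Q=-25; branch lengths FNO→15/2, P→-15/2; new cluster FNOP
  updated: d(FNOP,S)=25/2
step 4: merge (FNOP,S) at d=25/2; branch lengths FNOP→25/4, S→25/4; new cluster FNOPS
final tree: (((F:17/2,(N:-10/3,O:25/3):19/2):15/2,P:-15/2):25/4,S:25/4)
total length: 71/2

(((F:17/2,(N:-10/3,O:25/3):19/2):15/2,P:-15/2):25/4,S:25/4)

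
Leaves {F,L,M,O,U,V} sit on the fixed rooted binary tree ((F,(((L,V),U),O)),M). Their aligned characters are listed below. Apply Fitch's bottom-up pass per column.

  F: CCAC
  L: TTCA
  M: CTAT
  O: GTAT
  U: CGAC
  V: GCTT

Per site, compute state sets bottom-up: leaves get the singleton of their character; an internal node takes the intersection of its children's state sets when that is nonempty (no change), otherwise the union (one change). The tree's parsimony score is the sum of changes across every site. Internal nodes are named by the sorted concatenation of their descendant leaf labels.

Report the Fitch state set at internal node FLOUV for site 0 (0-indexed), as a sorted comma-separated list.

[col 0] LV: children L:{T}, V:{G} ∪→ {G,T}; cost 1
[col 0] LUV: children LV:{G,T}, U:{C} ∪→ {C,G,T}; cost 1
[col 0] LOUV: children LUV:{C,G,T}, O:{G} ∩→ {G}; cost 0
[col 0] FLOUV: children F:{C}, LOUV:{G} ∪→ {C,G}; cost 1
[col 0] FLMOUV: children FLOUV:{C,G}, M:{C} ∩→ {C}; cost 0
[col 1] LV: children L:{T}, V:{C} ∪→ {C,T}; cost 1
[col 1] LUV: children LV:{C,T}, U:{G} ∪→ {C,G,T}; cost 1
[col 1] LOUV: children LUV:{C,G,T}, O:{T} ∩→ {T}; cost 0
[col 1] FLOUV: children F:{C}, LOUV:{T} ∪→ {C,T}; cost 1
[col 1] FLMOUV: children FLOUV:{C,T}, M:{T} ∩→ {T}; cost 0
[col 2] LV: children L:{C}, V:{T} ∪→ {C,T}; cost 1
[col 2] LUV: children LV:{C,T}, U:{A} ∪→ {A,C,T}; cost 1
[col 2] LOUV: children LUV:{A,C,T}, O:{A} ∩→ {A}; cost 0
[col 2] FLOUV: children F:{A}, LOUV:{A} ∩→ {A}; cost 0
[col 2] FLMOUV: children FLOUV:{A}, M:{A} ∩→ {A}; cost 0
[col 3] LV: children L:{A}, V:{T} ∪→ {A,T}; cost 1
[col 3] LUV: children LV:{A,T}, U:{C} ∪→ {A,C,T}; cost 1
[col 3] LOUV: children LUV:{A,C,T}, O:{T} ∩→ {T}; cost 0
[col 3] FLOUV: children F:{C}, LOUV:{T} ∪→ {C,T}; cost 1
[col 3] FLMOUV: children FLOUV:{C,T}, M:{T} ∩→ {T}; cost 0
per-site changes: [3, 3, 2, 3]; total = 11

C,G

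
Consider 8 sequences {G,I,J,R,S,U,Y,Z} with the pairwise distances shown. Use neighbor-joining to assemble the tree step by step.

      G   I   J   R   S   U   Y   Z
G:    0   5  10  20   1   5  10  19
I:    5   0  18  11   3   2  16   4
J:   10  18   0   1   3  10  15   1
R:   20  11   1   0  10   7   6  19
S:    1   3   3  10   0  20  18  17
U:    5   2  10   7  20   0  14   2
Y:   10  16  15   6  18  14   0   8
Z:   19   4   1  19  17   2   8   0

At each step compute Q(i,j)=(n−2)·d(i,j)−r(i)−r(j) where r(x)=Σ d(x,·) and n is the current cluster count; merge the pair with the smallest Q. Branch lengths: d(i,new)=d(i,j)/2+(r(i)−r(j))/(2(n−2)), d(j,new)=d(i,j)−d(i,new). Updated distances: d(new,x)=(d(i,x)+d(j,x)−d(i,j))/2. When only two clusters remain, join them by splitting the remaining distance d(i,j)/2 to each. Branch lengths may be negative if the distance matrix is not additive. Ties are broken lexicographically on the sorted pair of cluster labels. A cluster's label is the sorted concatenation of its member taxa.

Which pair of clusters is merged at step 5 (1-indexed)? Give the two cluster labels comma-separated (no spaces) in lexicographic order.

iteration 1: select G,S (d=1, Q=-136); attach at lengths (1/3, 2/3); label the merged cluster GS
  updated: d(GS,I)=7/2, d(GS,J)=6, d(GS,R)=29/2, d(GS,U)=12, d(GS,Y)=27/2, d(GS,Z)=35/2
iteration 2: select J,R (d=1, Q=-209/2); attach at lengths (-1/4, 5/4); label the merged cluster JR
  updated: d(GS,JR)=39/4, d(I,JR)=14, d(JR,U)=8, d(JR,Y)=10, d(JR,Z)=19/2
iteration 3: select GS,I (d=7/2, Q=-327/4); attach at lengths (123/32, -11/32); label the merged cluster GIS
  updated: d(GIS,JR)=81/8, d(GIS,U)=21/4, d(GIS,Y)=13, d(GIS,Z)=9
iteration 4: select JR,Y (d=10, Q=-421/8); attach at lengths (181/48, 299/48); label the merged cluster JRY
  updated: d(GIS,JRY)=105/16, d(JRY,U)=6, d(JRY,Z)=15/4
iteration 5: select GIS,JRY (d=105/16, Q=-24); attach at lengths (141/32, 69/32); label the merged cluster GIJRSY
  updated: d(GIJRSY,U)=75/32, d(GIJRSY,Z)=99/32
iteration 6: select GIJRSY,U (d=75/32, Q=-119/16); attach at lengths (55/32, 5/8); label the merged cluster GIJRSUY
  updated: d(GIJRSUY,Z)=11/8
iteration 7: select GIJRSUY,Z (d=11/8); attach at lengths (11/16, 11/16); label the merged cluster GIJRSUYZ
final tree: (((((G:1/3,S:2/3):123/32,I:-11/32):141/32,((J:-1/4,R:5/4):181/48,Y:299/48):69/32):55/32,U:5/8):11/16,Z:11/16)
total length: 825/32

GIS,JRY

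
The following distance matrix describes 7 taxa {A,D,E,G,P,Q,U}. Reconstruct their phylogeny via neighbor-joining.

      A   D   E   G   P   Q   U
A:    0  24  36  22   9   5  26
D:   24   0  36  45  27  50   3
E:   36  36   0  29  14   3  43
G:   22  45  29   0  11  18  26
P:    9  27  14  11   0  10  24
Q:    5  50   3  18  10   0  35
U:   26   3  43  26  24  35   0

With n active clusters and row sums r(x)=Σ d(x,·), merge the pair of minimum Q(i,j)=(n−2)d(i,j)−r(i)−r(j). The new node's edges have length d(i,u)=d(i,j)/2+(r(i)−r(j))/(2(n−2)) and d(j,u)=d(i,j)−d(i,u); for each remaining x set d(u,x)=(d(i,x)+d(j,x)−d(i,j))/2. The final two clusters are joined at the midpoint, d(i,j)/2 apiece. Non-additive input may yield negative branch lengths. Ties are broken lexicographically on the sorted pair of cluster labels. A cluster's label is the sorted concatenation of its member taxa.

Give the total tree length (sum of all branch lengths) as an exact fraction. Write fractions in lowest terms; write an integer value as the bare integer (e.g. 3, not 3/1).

1. join D+U (d=3, Q=-327) ⇒ DU; edges |D|=43/10, |U|=-13/10
  updated: d(A,DU)=47/2, d(DU,E)=38, d(DU,G)=34, d(DU,P)=24, d(DU,Q)=41
2. join E+Q (d=3, Q=-185) ⇒ EQ; edges |E|=55/8, |Q|=-31/8
  updated: d(A,EQ)=19, d(DU,EQ)=38, d(EQ,G)=22, d(EQ,P)=21/2
3. join A+DU (d=47/2, Q=-245/2) ⇒ ADU; edges |A|=49/12, |DU|=233/12
  updated: d(ADU,EQ)=67/4, d(ADU,G)=65/4, d(ADU,P)=19/4
4. join ADU+G (d=65/4, Q=-109/2) ⇒ ADGU; edges |ADU|=21/4, |G|=11
  updated: d(ADGU,EQ)=45/4, d(ADGU,P)=-1/4
5. join ADGU+EQ (d=45/4, Q=-43/2) ⇒ ADEGQU; edges |ADGU|=1/4, |EQ|=11
  updated: d(ADEGQU,P)=-1/2
6. join ADEGQU+P (d=-1/2) ⇒ ADEGPQU; edges |ADEGQU|=-1/4, |P|=-1/4
final tree: ((((A:49/12,(D:43/10,U:-13/10):233/12):21/4,G:11):1/4,(E:55/8,Q:-31/8):11):-1/4,P:-1/4)
total length: 113/2

113/2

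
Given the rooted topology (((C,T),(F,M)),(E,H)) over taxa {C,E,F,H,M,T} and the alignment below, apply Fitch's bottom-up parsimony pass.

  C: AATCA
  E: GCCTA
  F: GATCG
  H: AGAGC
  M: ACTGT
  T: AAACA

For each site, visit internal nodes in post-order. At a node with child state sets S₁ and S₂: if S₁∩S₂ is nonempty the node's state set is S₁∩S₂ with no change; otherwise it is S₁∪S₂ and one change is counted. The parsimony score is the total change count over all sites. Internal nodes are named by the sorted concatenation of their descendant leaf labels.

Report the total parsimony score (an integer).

14

CT@0: {A} ∩ {A} = {A} (intersection, +0)
FM@0: {G} ∪ {A} = {A,G} (union, +1)
CFMT@0: {A} ∩ {A,G} = {A} (intersection, +0)
EH@0: {G} ∪ {A} = {A,G} (union, +1)
CEFHMT@0: {A} ∩ {A,G} = {A} (intersection, +0)
CT@1: {A} ∩ {A} = {A} (intersection, +0)
FM@1: {A} ∪ {C} = {A,C} (union, +1)
CFMT@1: {A} ∩ {A,C} = {A} (intersection, +0)
EH@1: {C} ∪ {G} = {C,G} (union, +1)
CEFHMT@1: {A} ∪ {C,G} = {A,C,G} (union, +1)
CT@2: {T} ∪ {A} = {A,T} (union, +1)
FM@2: {T} ∩ {T} = {T} (intersection, +0)
CFMT@2: {A,T} ∩ {T} = {T} (intersection, +0)
EH@2: {C} ∪ {A} = {A,C} (union, +1)
CEFHMT@2: {T} ∪ {A,C} = {A,C,T} (union, +1)
CT@3: {C} ∩ {C} = {C} (intersection, +0)
FM@3: {C} ∪ {G} = {C,G} (union, +1)
CFMT@3: {C} ∩ {C,G} = {C} (intersection, +0)
EH@3: {T} ∪ {G} = {G,T} (union, +1)
CEFHMT@3: {C} ∪ {G,T} = {C,G,T} (union, +1)
CT@4: {A} ∩ {A} = {A} (intersection, +0)
FM@4: {G} ∪ {T} = {G,T} (union, +1)
CFMT@4: {A} ∪ {G,T} = {A,G,T} (union, +1)
EH@4: {A} ∪ {C} = {A,C} (union, +1)
CEFHMT@4: {A,G,T} ∩ {A,C} = {A} (intersection, +0)
per-site changes: [2, 3, 3, 3, 3]; total = 14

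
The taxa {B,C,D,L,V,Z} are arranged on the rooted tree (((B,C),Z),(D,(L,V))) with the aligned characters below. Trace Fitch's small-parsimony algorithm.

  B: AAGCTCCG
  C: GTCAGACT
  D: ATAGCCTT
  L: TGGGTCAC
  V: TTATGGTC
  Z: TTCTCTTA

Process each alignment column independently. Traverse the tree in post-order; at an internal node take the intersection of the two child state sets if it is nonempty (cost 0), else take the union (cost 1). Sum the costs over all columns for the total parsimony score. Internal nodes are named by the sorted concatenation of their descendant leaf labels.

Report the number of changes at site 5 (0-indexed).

3

site 0, node BC: B={A} ∪ C={G} → {A,G} (+1)
site 0, node BCZ: BC={A,G} ∪ Z={T} → {A,G,T} (+1)
site 0, node LV: L={T} ∩ V={T} → {T} (+0)
site 0, node DLV: D={A} ∪ LV={T} → {A,T} (+1)
site 0, node BCDLVZ: BCZ={A,G,T} ∩ DLV={A,T} → {A,T} (+0)
site 1, node BC: B={A} ∪ C={T} → {A,T} (+1)
site 1, node BCZ: BC={A,T} ∩ Z={T} → {T} (+0)
site 1, node LV: L={G} ∪ V={T} → {G,T} (+1)
site 1, node DLV: D={T} ∩ LV={G,T} → {T} (+0)
site 1, node BCDLVZ: BCZ={T} ∩ DLV={T} → {T} (+0)
site 2, node BC: B={G} ∪ C={C} → {C,G} (+1)
site 2, node BCZ: BC={C,G} ∩ Z={C} → {C} (+0)
site 2, node LV: L={G} ∪ V={A} → {A,G} (+1)
site 2, node DLV: D={A} ∩ LV={A,G} → {A} (+0)
site 2, node BCDLVZ: BCZ={C} ∪ DLV={A} → {A,C} (+1)
site 3, node BC: B={C} ∪ C={A} → {A,C} (+1)
site 3, node BCZ: BC={A,C} ∪ Z={T} → {A,C,T} (+1)
site 3, node LV: L={G} ∪ V={T} → {G,T} (+1)
site 3, node DLV: D={G} ∩ LV={G,T} → {G} (+0)
site 3, node BCDLVZ: BCZ={A,C,T} ∪ DLV={G} → {A,C,G,T} (+1)
site 4, node BC: B={T} ∪ C={G} → {G,T} (+1)
site 4, node BCZ: BC={G,T} ∪ Z={C} → {C,G,T} (+1)
site 4, node LV: L={T} ∪ V={G} → {G,T} (+1)
site 4, node DLV: D={C} ∪ LV={G,T} → {C,G,T} (+1)
site 4, node BCDLVZ: BCZ={C,G,T} ∩ DLV={C,G,T} → {C,G,T} (+0)
site 5, node BC: B={C} ∪ C={A} → {A,C} (+1)
site 5, node BCZ: BC={A,C} ∪ Z={T} → {A,C,T} (+1)
site 5, node LV: L={C} ∪ V={G} → {C,G} (+1)
site 5, node DLV: D={C} ∩ LV={C,G} → {C} (+0)
site 5, node BCDLVZ: BCZ={A,C,T} ∩ DLV={C} → {C} (+0)
site 6, node BC: B={C} ∩ C={C} → {C} (+0)
site 6, node BCZ: BC={C} ∪ Z={T} → {C,T} (+1)
site 6, node LV: L={A} ∪ V={T} → {A,T} (+1)
site 6, node DLV: D={T} ∩ LV={A,T} → {T} (+0)
site 6, node BCDLVZ: BCZ={C,T} ∩ DLV={T} → {T} (+0)
site 7, node BC: B={G} ∪ C={T} → {G,T} (+1)
site 7, node BCZ: BC={G,T} ∪ Z={A} → {A,G,T} (+1)
site 7, node LV: L={C} ∩ V={C} → {C} (+0)
site 7, node DLV: D={T} ∪ LV={C} → {C,T} (+1)
site 7, node BCDLVZ: BCZ={A,G,T} ∩ DLV={C,T} → {T} (+0)
per-site changes: [3, 2, 3, 4, 4, 3, 2, 3]; total = 24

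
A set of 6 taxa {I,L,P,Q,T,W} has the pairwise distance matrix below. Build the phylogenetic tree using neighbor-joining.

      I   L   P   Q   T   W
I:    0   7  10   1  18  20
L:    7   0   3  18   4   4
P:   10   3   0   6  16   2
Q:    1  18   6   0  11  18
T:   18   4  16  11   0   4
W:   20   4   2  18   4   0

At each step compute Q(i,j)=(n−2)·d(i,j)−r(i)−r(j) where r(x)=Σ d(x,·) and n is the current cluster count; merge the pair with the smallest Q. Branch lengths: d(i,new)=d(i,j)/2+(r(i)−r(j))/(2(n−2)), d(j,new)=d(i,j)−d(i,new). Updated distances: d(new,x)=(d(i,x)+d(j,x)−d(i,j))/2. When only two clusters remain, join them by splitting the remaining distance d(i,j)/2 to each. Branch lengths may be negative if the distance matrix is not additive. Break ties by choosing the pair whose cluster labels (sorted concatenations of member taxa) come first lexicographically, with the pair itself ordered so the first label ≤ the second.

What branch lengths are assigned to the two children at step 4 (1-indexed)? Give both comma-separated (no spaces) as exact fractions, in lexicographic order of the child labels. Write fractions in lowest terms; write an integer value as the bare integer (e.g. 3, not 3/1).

41/16,51/16

step 1: merge (I,Q) at d=1, Q=-106; branch lengths I→3/4, Q→1/4; new cluster IQ
  updated: d(IQ,L)=12, d(IQ,P)=15/2, d(IQ,T)=14, d(IQ,W)=37/2
step 2: merge (IQ,P) at d=15/2, Q=-58; branch lengths IQ→23/3, P→-1/6; new cluster IPQ
  updated: d(IPQ,L)=15/4, d(IPQ,T)=45/4, d(IPQ,W)=13/2
step 3: merge (IPQ,L) at d=15/4, Q=-103/4; branch lengths IPQ→69/16, L→-9/16; new cluster ILPQ
  updated: d(ILPQ,T)=23/4, d(ILPQ,W)=27/8
step 4: merge (ILPQ,T) at d=23/4, Q=-105/8; branch lengths ILPQ→41/16, T→51/16; new cluster ILPQT
  updated: d(ILPQT,W)=13/16
step 5: merge (ILPQT,W) at d=13/16; branch lengths ILPQT→13/32, W→13/32; new cluster ILPQTW
final tree: (((((I:3/4,Q:1/4):23/3,P:-1/6):69/16,L:-9/16):41/16,T:51/16):13/32,W:13/32)
total length: 301/16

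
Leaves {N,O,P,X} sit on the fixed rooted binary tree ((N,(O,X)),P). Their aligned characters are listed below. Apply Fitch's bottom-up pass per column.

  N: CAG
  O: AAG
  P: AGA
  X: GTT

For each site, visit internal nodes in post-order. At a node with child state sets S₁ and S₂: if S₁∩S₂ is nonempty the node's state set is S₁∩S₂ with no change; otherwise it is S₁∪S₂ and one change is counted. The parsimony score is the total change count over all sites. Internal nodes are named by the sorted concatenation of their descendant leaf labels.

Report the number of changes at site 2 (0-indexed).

OX@0: {A} ∪ {G} = {A,G} (union, +1)
NOX@0: {C} ∪ {A,G} = {A,C,G} (union, +1)
NOPX@0: {A,C,G} ∩ {A} = {A} (intersection, +0)
OX@1: {A} ∪ {T} = {A,T} (union, +1)
NOX@1: {A} ∩ {A,T} = {A} (intersection, +0)
NOPX@1: {A} ∪ {G} = {A,G} (union, +1)
OX@2: {G} ∪ {T} = {G,T} (union, +1)
NOX@2: {G} ∩ {G,T} = {G} (intersection, +0)
NOPX@2: {G} ∪ {A} = {A,G} (union, +1)
per-site changes: [2, 2, 2]; total = 6

2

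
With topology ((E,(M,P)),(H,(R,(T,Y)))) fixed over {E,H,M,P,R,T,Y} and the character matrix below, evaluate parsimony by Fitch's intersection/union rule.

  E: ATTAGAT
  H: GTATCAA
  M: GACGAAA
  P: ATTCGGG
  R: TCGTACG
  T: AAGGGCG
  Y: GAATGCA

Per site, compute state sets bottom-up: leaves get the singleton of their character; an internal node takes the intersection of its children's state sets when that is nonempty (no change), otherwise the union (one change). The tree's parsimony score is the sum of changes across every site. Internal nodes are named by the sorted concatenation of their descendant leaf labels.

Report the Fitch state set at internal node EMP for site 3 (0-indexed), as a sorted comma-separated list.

[col 0] MP: children M:{G}, P:{A} ∪→ {A,G}; cost 1
[col 0] EMP: children E:{A}, MP:{A,G} ∩→ {A}; cost 0
[col 0] TY: children T:{A}, Y:{G} ∪→ {A,G}; cost 1
[col 0] RTY: children R:{T}, TY:{A,G} ∪→ {A,G,T}; cost 1
[col 0] HRTY: children H:{G}, RTY:{A,G,T} ∩→ {G}; cost 0
[col 0] EHMPRTY: children EMP:{A}, HRTY:{G} ∪→ {A,G}; cost 1
[col 1] MP: children M:{A}, P:{T} ∪→ {A,T}; cost 1
[col 1] EMP: children E:{T}, MP:{A,T} ∩→ {T}; cost 0
[col 1] TY: children T:{A}, Y:{A} ∩→ {A}; cost 0
[col 1] RTY: children R:{C}, TY:{A} ∪→ {A,C}; cost 1
[col 1] HRTY: children H:{T}, RTY:{A,C} ∪→ {A,C,T}; cost 1
[col 1] EHMPRTY: children EMP:{T}, HRTY:{A,C,T} ∩→ {T}; cost 0
[col 2] MP: children M:{C}, P:{T} ∪→ {C,T}; cost 1
[col 2] EMP: children E:{T}, MP:{C,T} ∩→ {T}; cost 0
[col 2] TY: children T:{G}, Y:{A} ∪→ {A,G}; cost 1
[col 2] RTY: children R:{G}, TY:{A,G} ∩→ {G}; cost 0
[col 2] HRTY: children H:{A}, RTY:{G} ∪→ {A,G}; cost 1
[col 2] EHMPRTY: children EMP:{T}, HRTY:{A,G} ∪→ {A,G,T}; cost 1
[col 3] MP: children M:{G}, P:{C} ∪→ {C,G}; cost 1
[col 3] EMP: children E:{A}, MP:{C,G} ∪→ {A,C,G}; cost 1
[col 3] TY: children T:{G}, Y:{T} ∪→ {G,T}; cost 1
[col 3] RTY: children R:{T}, TY:{G,T} ∩→ {T}; cost 0
[col 3] HRTY: children H:{T}, RTY:{T} ∩→ {T}; cost 0
[col 3] EHMPRTY: children EMP:{A,C,G}, HRTY:{T} ∪→ {A,C,G,T}; cost 1
[col 4] MP: children M:{A}, P:{G} ∪→ {A,G}; cost 1
[col 4] EMP: children E:{G}, MP:{A,G} ∩→ {G}; cost 0
[col 4] TY: children T:{G}, Y:{G} ∩→ {G}; cost 0
[col 4] RTY: children R:{A}, TY:{G} ∪→ {A,G}; cost 1
[col 4] HRTY: children H:{C}, RTY:{A,G} ∪→ {A,C,G}; cost 1
[col 4] EHMPRTY: children EMP:{G}, HRTY:{A,C,G} ∩→ {G}; cost 0
[col 5] MP: children M:{A}, P:{G} ∪→ {A,G}; cost 1
[col 5] EMP: children E:{A}, MP:{A,G} ∩→ {A}; cost 0
[col 5] TY: children T:{C}, Y:{C} ∩→ {C}; cost 0
[col 5] RTY: children R:{C}, TY:{C} ∩→ {C}; cost 0
[col 5] HRTY: children H:{A}, RTY:{C} ∪→ {A,C}; cost 1
[col 5] EHMPRTY: children EMP:{A}, HRTY:{A,C} ∩→ {A}; cost 0
[col 6] MP: children M:{A}, P:{G} ∪→ {A,G}; cost 1
[col 6] EMP: children E:{T}, MP:{A,G} ∪→ {A,G,T}; cost 1
[col 6] TY: children T:{G}, Y:{A} ∪→ {A,G}; cost 1
[col 6] RTY: children R:{G}, TY:{A,G} ∩→ {G}; cost 0
[col 6] HRTY: children H:{A}, RTY:{G} ∪→ {A,G}; cost 1
[col 6] EHMPRTY: children EMP:{A,G,T}, HRTY:{A,G} ∩→ {A,G}; cost 0
per-site changes: [4, 3, 4, 4, 3, 2, 4]; total = 24

A,C,G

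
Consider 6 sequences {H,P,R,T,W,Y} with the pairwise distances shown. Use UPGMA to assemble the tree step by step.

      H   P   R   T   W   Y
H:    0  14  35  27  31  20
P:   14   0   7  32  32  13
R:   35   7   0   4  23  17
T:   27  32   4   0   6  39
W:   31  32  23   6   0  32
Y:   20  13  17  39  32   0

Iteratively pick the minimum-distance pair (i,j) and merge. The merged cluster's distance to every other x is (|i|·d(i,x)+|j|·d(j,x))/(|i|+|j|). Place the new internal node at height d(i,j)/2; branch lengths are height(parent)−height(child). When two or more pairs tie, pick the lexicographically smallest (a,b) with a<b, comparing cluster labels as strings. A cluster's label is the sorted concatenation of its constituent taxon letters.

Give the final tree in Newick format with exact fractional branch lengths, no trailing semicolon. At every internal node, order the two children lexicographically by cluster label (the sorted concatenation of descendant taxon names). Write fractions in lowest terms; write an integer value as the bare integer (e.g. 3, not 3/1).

((H:17/2,(P:13/2,Y:13/2):2):11/2,((R:2,T:2):21/4,W:29/4):27/4)

1. join R+T (d=4) ⇒ RT; edges |R|=2, |T|=2
  updated: d(H,RT)=31, d(P,RT)=39/2, d(RT,W)=29/2, d(RT,Y)=28
2. join P+Y (d=13) ⇒ PY; edges |P|=13/2, |Y|=13/2
  updated: d(H,PY)=17, d(PY,RT)=95/4, d(PY,W)=32
3. join RT+W (d=29/2) ⇒ RTW; edges |RT|=21/4, |W|=29/4
  updated: d(H,RTW)=31, d(PY,RTW)=53/2
4. join H+PY (d=17) ⇒ HPY; edges |H|=17/2, |PY|=2
  updated: d(HPY,RTW)=28
5. join HPY+RTW (d=28) ⇒ HPRTWY; edges |HPY|=11/2, |RTW|=27/4
final tree: ((H:17/2,(P:13/2,Y:13/2):2):11/2,((R:2,T:2):21/4,W:29/4):27/4)
total length: 209/4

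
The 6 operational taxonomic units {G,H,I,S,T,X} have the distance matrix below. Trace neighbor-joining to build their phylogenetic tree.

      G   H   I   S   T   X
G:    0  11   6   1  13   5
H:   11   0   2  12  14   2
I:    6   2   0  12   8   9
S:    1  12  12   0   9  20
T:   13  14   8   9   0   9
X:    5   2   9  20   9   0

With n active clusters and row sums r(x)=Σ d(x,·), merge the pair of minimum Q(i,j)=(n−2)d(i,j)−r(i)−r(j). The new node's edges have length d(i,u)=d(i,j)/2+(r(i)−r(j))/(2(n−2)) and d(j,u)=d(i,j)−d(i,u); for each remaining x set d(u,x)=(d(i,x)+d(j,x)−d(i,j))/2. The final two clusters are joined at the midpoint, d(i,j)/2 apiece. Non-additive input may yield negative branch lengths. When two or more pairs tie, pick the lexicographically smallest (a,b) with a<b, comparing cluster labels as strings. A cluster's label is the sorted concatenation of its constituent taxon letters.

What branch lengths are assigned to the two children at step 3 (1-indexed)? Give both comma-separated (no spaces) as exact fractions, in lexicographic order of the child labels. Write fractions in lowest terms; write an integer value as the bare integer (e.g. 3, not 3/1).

43/8,41/8

step 1: merge (G,S) at d=1, Q=-86; branch lengths G→-7/4, S→11/4; new cluster GS
  updated: d(GS,H)=11, d(GS,I)=17/2, d(GS,T)=21/2, d(GS,X)=12
step 2: merge (H,X) at d=2, Q=-55; branch lengths H→1/2, X→3/2; new cluster HX
  updated: d(GS,HX)=21/2, d(HX,I)=9/2, d(HX,T)=21/2
step 3: merge (GS,T) at d=21/2, Q=-75/2; branch lengths GS→43/8, T→41/8; new cluster GST
  updated: d(GST,HX)=21/4, d(GST,I)=3
step 4: merge (GST,HX) at d=21/4, Q=-51/4; branch lengths GST→15/8, HX→27/8; new cluster GHSTX
  updated: d(GHSTX,I)=9/8
step 5: merge (GHSTX,I) at d=9/8; branch lengths GHSTX→9/16, I→9/16; new cluster GHISTX
final tree: ((((G:-7/4,S:11/4):43/8,T:41/8):15/8,(H:1/2,X:3/2):27/8):9/16,I:9/16)
total length: 159/8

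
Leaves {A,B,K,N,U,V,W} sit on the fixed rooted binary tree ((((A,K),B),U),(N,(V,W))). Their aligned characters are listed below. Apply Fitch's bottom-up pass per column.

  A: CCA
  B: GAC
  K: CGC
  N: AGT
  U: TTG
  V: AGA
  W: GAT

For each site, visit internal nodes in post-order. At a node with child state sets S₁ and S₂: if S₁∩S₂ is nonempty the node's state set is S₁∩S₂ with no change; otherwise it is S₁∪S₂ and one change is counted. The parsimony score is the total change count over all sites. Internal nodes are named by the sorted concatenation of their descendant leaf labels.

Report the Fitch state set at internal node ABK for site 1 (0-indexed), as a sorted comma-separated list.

A,C,G

AK@0: {C} ∩ {C} = {C} (intersection, +0)
ABK@0: {C} ∪ {G} = {C,G} (union, +1)
ABKU@0: {C,G} ∪ {T} = {C,G,T} (union, +1)
VW@0: {A} ∪ {G} = {A,G} (union, +1)
NVW@0: {A} ∩ {A,G} = {A} (intersection, +0)
ABKNUVW@0: {C,G,T} ∪ {A} = {A,C,G,T} (union, +1)
AK@1: {C} ∪ {G} = {C,G} (union, +1)
ABK@1: {C,G} ∪ {A} = {A,C,G} (union, +1)
ABKU@1: {A,C,G} ∪ {T} = {A,C,G,T} (union, +1)
VW@1: {G} ∪ {A} = {A,G} (union, +1)
NVW@1: {G} ∩ {A,G} = {G} (intersection, +0)
ABKNUVW@1: {A,C,G,T} ∩ {G} = {G} (intersection, +0)
AK@2: {A} ∪ {C} = {A,C} (union, +1)
ABK@2: {A,C} ∩ {C} = {C} (intersection, +0)
ABKU@2: {C} ∪ {G} = {C,G} (union, +1)
VW@2: {A} ∪ {T} = {A,T} (union, +1)
NVW@2: {T} ∩ {A,T} = {T} (intersection, +0)
ABKNUVW@2: {C,G} ∪ {T} = {C,G,T} (union, +1)
per-site changes: [4, 4, 4]; total = 12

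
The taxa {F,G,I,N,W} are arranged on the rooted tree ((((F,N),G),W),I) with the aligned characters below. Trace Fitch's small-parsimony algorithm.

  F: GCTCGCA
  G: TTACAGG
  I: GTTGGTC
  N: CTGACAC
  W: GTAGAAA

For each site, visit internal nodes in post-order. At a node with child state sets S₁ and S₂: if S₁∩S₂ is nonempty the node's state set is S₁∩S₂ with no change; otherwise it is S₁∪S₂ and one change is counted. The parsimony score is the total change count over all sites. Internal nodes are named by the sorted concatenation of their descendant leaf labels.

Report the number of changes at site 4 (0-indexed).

FN@0: {G} ∪ {C} = {C,G} (union, +1)
FGN@0: {C,G} ∪ {T} = {C,G,T} (union, +1)
FGNW@0: {C,G,T} ∩ {G} = {G} (intersection, +0)
FGINW@0: {G} ∩ {G} = {G} (intersection, +0)
FN@1: {C} ∪ {T} = {C,T} (union, +1)
FGN@1: {C,T} ∩ {T} = {T} (intersection, +0)
FGNW@1: {T} ∩ {T} = {T} (intersection, +0)
FGINW@1: {T} ∩ {T} = {T} (intersection, +0)
FN@2: {T} ∪ {G} = {G,T} (union, +1)
FGN@2: {G,T} ∪ {A} = {A,G,T} (union, +1)
FGNW@2: {A,G,T} ∩ {A} = {A} (intersection, +0)
FGINW@2: {A} ∪ {T} = {A,T} (union, +1)
FN@3: {C} ∪ {A} = {A,C} (union, +1)
FGN@3: {A,C} ∩ {C} = {C} (intersection, +0)
FGNW@3: {C} ∪ {G} = {C,G} (union, +1)
FGINW@3: {C,G} ∩ {G} = {G} (intersection, +0)
FN@4: {G} ∪ {C} = {C,G} (union, +1)
FGN@4: {C,G} ∪ {A} = {A,C,G} (union, +1)
FGNW@4: {A,C,G} ∩ {A} = {A} (intersection, +0)
FGINW@4: {A} ∪ {G} = {A,G} (union, +1)
FN@5: {C} ∪ {A} = {A,C} (union, +1)
FGN@5: {A,C} ∪ {G} = {A,C,G} (union, +1)
FGNW@5: {A,C,G} ∩ {A} = {A} (intersection, +0)
FGINW@5: {A} ∪ {T} = {A,T} (union, +1)
FN@6: {A} ∪ {C} = {A,C} (union, +1)
FGN@6: {A,C} ∪ {G} = {A,C,G} (union, +1)
FGNW@6: {A,C,G} ∩ {A} = {A} (intersection, +0)
FGINW@6: {A} ∪ {C} = {A,C} (union, +1)
per-site changes: [2, 1, 3, 2, 3, 3, 3]; total = 17

3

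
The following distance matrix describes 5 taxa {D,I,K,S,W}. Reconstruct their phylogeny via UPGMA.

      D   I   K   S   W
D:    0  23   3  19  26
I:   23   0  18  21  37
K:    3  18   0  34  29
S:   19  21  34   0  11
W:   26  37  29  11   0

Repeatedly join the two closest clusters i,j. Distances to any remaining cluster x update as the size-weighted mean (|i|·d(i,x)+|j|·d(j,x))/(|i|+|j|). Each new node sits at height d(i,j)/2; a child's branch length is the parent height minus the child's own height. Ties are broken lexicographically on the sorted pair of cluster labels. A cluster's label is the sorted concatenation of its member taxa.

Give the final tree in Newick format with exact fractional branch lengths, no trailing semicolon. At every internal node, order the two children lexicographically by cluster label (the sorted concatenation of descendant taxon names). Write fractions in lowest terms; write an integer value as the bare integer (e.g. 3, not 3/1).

(((D:3/2,K:3/2):35/4,I:41/4):43/12,(S:11/2,W:11/2):25/3)

step 1: merge (D,K) at d=3; branch lengths D→3/2, K→3/2; new cluster DK
  updated: d(DK,I)=41/2, d(DK,S)=53/2, d(DK,W)=55/2
step 2: merge (S,W) at d=11; branch lengths S→11/2, W→11/2; new cluster SW
  updated: d(DK,SW)=27, d(I,SW)=29
step 3: merge (DK,I) at d=41/2; branch lengths DK→35/4, I→41/4; new cluster DIK
  updated: d(DIK,SW)=83/3
step 4: merge (DIK,SW) at d=83/3; branch lengths DIK→43/12, SW→25/3; new cluster DIKSW
final tree: (((D:3/2,K:3/2):35/4,I:41/4):43/12,(S:11/2,W:11/2):25/3)
total length: 539/12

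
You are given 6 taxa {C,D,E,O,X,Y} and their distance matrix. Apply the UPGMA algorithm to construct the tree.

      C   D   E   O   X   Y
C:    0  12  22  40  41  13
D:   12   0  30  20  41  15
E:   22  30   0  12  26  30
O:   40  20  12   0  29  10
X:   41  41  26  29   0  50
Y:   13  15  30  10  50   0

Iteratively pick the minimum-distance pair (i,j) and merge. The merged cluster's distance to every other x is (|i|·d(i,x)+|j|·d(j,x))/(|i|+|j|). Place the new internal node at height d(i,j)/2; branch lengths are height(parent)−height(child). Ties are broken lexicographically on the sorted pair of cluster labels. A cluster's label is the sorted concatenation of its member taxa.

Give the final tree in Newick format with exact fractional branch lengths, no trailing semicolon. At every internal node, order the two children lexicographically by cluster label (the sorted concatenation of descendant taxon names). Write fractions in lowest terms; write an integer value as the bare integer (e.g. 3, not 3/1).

(((C:6,D:6):17/3,(E:21/2,(O:5,Y:5):11/2):7/6):211/30,X:187/10)

step 1: merge (O,Y) at d=10; branch lengths O→5, Y→5; new cluster OY
  updated: d(C,OY)=53/2, d(D,OY)=35/2, d(E,OY)=21, d(OY,X)=79/2
step 2: merge (C,D) at d=12; branch lengths C→6, D→6; new cluster CD
  updated: d(CD,E)=26, d(CD,OY)=22, d(CD,X)=41
step 3: merge (E,OY) at d=21; branch lengths E→21/2, OY→11/2; new cluster EOY
  updated: d(CD,EOY)=70/3, d(EOY,X)=35
step 4: merge (CD,EOY) at d=70/3; branch lengths CD→17/3, EOY→7/6; new cluster CDEOY
  updated: d(CDEOY,X)=187/5
step 5: merge (CDEOY,X) at d=187/5; branch lengths CDEOY→211/30, X→187/10; new cluster CDEOXY
final tree: (((C:6,D:6):17/3,(E:21/2,(O:5,Y:5):11/2):7/6):211/30,X:187/10)
total length: 2117/30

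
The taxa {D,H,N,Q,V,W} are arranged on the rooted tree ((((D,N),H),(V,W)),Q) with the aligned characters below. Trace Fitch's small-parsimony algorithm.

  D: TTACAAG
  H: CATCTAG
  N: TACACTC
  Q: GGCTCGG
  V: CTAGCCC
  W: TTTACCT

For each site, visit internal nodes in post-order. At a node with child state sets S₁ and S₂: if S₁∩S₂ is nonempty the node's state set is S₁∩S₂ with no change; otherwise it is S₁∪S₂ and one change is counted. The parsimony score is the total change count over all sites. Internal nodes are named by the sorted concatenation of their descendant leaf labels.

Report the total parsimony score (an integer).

DN@0: {T} ∩ {T} = {T} (intersection, +0)
DHN@0: {T} ∪ {C} = {C,T} (union, +1)
VW@0: {C} ∪ {T} = {C,T} (union, +1)
DHNVW@0: {C,T} ∩ {C,T} = {C,T} (intersection, +0)
DHNQVW@0: {C,T} ∪ {G} = {C,G,T} (union, +1)
DN@1: {T} ∪ {A} = {A,T} (union, +1)
DHN@1: {A,T} ∩ {A} = {A} (intersection, +0)
VW@1: {T} ∩ {T} = {T} (intersection, +0)
DHNVW@1: {A} ∪ {T} = {A,T} (union, +1)
DHNQVW@1: {A,T} ∪ {G} = {A,G,T} (union, +1)
DN@2: {A} ∪ {C} = {A,C} (union, +1)
DHN@2: {A,C} ∪ {T} = {A,C,T} (union, +1)
VW@2: {A} ∪ {T} = {A,T} (union, +1)
DHNVW@2: {A,C,T} ∩ {A,T} = {A,T} (intersection, +0)
DHNQVW@2: {A,T} ∪ {C} = {A,C,T} (union, +1)
DN@3: {C} ∪ {A} = {A,C} (union, +1)
DHN@3: {A,C} ∩ {C} = {C} (intersection, +0)
VW@3: {G} ∪ {A} = {A,G} (union, +1)
DHNVW@3: {C} ∪ {A,G} = {A,C,G} (union, +1)
DHNQVW@3: {A,C,G} ∪ {T} = {A,C,G,T} (union, +1)
DN@4: {A} ∪ {C} = {A,C} (union, +1)
DHN@4: {A,C} ∪ {T} = {A,C,T} (union, +1)
VW@4: {C} ∩ {C} = {C} (intersection, +0)
DHNVW@4: {A,C,T} ∩ {C} = {C} (intersection, +0)
DHNQVW@4: {C} ∩ {C} = {C} (intersection, +0)
DN@5: {A} ∪ {T} = {A,T} (union, +1)
DHN@5: {A,T} ∩ {A} = {A} (intersection, +0)
VW@5: {C} ∩ {C} = {C} (intersection, +0)
DHNVW@5: {A} ∪ {C} = {A,C} (union, +1)
DHNQVW@5: {A,C} ∪ {G} = {A,C,G} (union, +1)
DN@6: {G} ∪ {C} = {C,G} (union, +1)
DHN@6: {C,G} ∩ {G} = {G} (intersection, +0)
VW@6: {C} ∪ {T} = {C,T} (union, +1)
DHNVW@6: {G} ∪ {C,T} = {C,G,T} (union, +1)
DHNQVW@6: {C,G,T} ∩ {G} = {G} (intersection, +0)
per-site changes: [3, 3, 4, 4, 2, 3, 3]; total = 22

22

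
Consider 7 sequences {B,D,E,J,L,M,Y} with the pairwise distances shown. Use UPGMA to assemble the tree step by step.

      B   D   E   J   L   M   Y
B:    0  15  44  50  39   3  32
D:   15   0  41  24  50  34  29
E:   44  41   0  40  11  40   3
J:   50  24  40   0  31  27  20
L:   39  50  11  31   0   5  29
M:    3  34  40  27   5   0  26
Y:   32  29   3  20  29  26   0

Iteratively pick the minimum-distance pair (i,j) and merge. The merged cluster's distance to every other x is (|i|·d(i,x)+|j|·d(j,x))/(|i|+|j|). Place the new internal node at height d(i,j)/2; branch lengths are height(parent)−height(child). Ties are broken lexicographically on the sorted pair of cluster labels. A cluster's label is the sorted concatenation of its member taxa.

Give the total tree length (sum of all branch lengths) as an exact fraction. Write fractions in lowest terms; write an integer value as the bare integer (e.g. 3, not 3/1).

1. join B+M (d=3) ⇒ BM; edges |B|=3/2, |M|=3/2
  updated: d(BM,D)=49/2, d(BM,E)=42, d(BM,J)=77/2, d(BM,L)=22, d(BM,Y)=29
2. join E+Y (d=3) ⇒ EY; edges |E|=3/2, |Y|=3/2
  updated: d(BM,EY)=71/2, d(D,EY)=35, d(EY,J)=30, d(EY,L)=20
3. join EY+L (d=20) ⇒ ELY; edges |EY|=17/2, |L|=10
  updated: d(BM,ELY)=31, d(D,ELY)=40, d(ELY,J)=91/3
4. join D+J (d=24) ⇒ DJ; edges |D|=12, |J|=12
  updated: d(BM,DJ)=63/2, d(DJ,ELY)=211/6
5. join BM+ELY (d=31) ⇒ BELMY; edges |BM|=14, |ELY|=11/2
  updated: d(BELMY,DJ)=337/10
6. join BELMY+DJ (d=337/10) ⇒ BDEJLMY; edges |BELMY|=27/20, |DJ|=97/20
final tree: (((B:3/2,M:3/2):14,((E:3/2,Y:3/2):17/2,L:10):11/2):27/20,(D:12,J:12):97/20)
total length: 371/5

371/5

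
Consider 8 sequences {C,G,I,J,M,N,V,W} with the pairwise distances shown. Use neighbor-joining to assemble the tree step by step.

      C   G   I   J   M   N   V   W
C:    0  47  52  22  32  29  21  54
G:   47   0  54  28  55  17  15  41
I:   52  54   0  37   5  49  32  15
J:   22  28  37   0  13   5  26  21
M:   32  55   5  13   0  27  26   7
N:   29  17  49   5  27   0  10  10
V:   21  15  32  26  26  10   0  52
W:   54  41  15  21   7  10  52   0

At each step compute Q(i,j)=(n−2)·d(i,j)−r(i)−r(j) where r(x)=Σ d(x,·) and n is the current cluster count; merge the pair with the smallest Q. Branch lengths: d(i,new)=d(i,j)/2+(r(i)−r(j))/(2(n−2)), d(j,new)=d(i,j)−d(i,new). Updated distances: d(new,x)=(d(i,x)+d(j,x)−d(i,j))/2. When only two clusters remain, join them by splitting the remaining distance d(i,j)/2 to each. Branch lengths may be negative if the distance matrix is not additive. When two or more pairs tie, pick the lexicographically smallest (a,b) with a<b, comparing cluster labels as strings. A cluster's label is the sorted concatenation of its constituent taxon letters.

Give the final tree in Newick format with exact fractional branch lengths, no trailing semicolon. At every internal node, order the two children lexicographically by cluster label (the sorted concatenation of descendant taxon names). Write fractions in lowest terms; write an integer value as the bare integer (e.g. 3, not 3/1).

((((C:931/48,(G:409/32,V:71/32):341/48):257/64,N:15/64):177/64,((I:109/12,M:-49/12):81/20,W:89/20):1033/64):87/128,J:87/128)

1. join I+M (d=5, Q=-379) ⇒ IM; edges |I|=109/12, |M|=-49/12
  updated: d(C,IM)=79/2, d(G,IM)=52, d(IM,J)=45/2, d(IM,N)=71/2, d(IM,V)=53/2, d(IM,W)=17/2
2. join IM+W (d=17/2, Q=-657/2) ⇒ IMW; edges |IM|=81/20, |W|=89/20
  updated: d(C,IMW)=85/2, d(G,IMW)=169/4, d(IMW,J)=35/2, d(IMW,N)=37/2, d(IMW,V)=35
3. join G+V (d=15, Q=-785/4) ⇒ GV; edges |G|=409/32, |V|=71/32
  updated: d(C,GV)=53/2, d(GV,IMW)=249/8, d(GV,J)=39/2, d(GV,N)=6
4. join C+GV (d=53/2, Q=-989/8) ⇒ CGV; edges |C|=931/48, |GV|=341/48
  updated: d(CGV,IMW)=377/16, d(CGV,J)=15/2, d(CGV,N)=17/4
5. join CGV+N (d=17/4, Q=-873/16) ⇒ CGNV; edges |CGV|=257/64, |N|=15/64
  updated: d(CGNV,IMW)=605/32, d(CGNV,J)=33/8
6. join CGNV+IMW (d=605/32, Q=-1297/32) ⇒ CGIMNVW; edges |CGNV|=177/64, |IMW|=1033/64
  updated: d(CGIMNVW,J)=87/64
7. join CGIMNVW+J (d=87/64) ⇒ CGIJMNVW; edges |CGIMNVW|=87/128, |J|=87/128
final tree: ((((C:931/48,(G:409/32,V:71/32):341/48):257/64,N:15/64):177/64,((I:109/12,M:-49/12):81/20,W:89/20):1033/64):87/128,J:87/128)
total length: 5089/64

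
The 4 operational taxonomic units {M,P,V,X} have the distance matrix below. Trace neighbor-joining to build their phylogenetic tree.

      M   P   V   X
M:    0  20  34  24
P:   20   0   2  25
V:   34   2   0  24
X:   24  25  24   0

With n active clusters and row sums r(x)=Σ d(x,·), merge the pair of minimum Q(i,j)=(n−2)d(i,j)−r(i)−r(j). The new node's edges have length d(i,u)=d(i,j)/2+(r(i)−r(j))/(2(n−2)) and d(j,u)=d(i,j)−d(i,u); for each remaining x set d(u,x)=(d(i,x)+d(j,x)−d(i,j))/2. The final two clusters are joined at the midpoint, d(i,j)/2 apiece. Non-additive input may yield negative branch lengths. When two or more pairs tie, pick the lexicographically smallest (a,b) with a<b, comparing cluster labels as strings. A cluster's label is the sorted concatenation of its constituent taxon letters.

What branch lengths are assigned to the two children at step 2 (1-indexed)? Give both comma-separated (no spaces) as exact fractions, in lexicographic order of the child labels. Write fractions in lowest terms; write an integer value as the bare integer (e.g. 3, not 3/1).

step 1: merge (M,X) at d=24, Q=-103; branch lengths M→53/4, X→43/4; new cluster MX
  updated: d(MX,P)=21/2, d(MX,V)=17
step 2: merge (MX,P) at d=21/2, Q=-59/2; branch lengths MX→51/4, P→-9/4; new cluster MPX
  updated: d(MPX,V)=17/4
step 3: merge (MPX,V) at d=17/4; branch lengths MPX→17/8, V→17/8; new cluster MPVX
final tree: (((M:53/4,X:43/4):51/4,P:-9/4):17/8,V:17/8)
total length: 155/4

51/4,-9/4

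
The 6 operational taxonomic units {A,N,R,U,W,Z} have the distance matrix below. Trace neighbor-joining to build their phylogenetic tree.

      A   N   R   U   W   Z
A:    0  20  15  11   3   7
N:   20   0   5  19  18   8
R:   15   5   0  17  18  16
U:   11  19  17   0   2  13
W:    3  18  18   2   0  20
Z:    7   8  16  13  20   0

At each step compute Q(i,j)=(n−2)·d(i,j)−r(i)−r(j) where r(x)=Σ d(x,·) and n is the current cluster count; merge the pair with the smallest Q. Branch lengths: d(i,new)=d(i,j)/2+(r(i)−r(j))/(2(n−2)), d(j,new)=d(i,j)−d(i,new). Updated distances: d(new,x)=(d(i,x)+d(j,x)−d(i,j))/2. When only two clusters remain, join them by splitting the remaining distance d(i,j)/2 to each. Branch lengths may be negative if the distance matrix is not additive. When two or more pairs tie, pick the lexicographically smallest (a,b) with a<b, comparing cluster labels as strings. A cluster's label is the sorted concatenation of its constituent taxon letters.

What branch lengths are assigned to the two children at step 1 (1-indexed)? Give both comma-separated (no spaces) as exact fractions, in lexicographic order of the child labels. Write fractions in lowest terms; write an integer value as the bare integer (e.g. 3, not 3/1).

19/8,21/8

step 1: merge (N,R) at d=5, Q=-121; branch lengths N→19/8, R→21/8; new cluster NR
  updated: d(A,NR)=15, d(NR,U)=31/2, d(NR,W)=31/2, d(NR,Z)=19/2
step 2: merge (NR,Z) at d=19/2, Q=-153/2; branch lengths NR→23/4, Z→15/4; new cluster NRZ
  updated: d(A,NRZ)=25/4, d(NRZ,U)=19/2, d(NRZ,W)=13
step 3: merge (A,NRZ) at d=25/4, Q=-73/2; branch lengths A→1, NRZ→21/4; new cluster ANRZ
  updated: d(ANRZ,U)=57/8, d(ANRZ,W)=39/8
step 4: merge (ANRZ,U) at d=57/8, Q=-14; branch lengths ANRZ→5, U→17/8; new cluster ANRUZ
  updated: d(ANRUZ,W)=-1/8
step 5: merge (ANRUZ,W) at d=-1/8; branch lengths ANRUZ→-1/16, W→-1/16; new cluster ANRUWZ
final tree: (((A:1,((N:19/8,R:21/8):23/4,Z:15/4):21/4):5,U:17/8):-1/16,W:-1/16)
total length: 111/4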